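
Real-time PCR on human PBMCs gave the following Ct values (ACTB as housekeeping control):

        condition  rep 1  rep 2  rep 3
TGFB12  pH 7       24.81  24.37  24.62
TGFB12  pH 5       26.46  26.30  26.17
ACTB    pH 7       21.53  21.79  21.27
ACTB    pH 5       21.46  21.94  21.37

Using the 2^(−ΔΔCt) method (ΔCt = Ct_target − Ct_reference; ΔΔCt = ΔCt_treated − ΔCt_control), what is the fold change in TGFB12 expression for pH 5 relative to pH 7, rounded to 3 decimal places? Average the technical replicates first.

0.319

Mean Ct: TGFB12 pH 7 24.600; TGFB12 pH 5 26.310; ACTB pH 7 21.530; ACTB pH 5 21.590
ΔCt(pH 7) = 24.600 − 21.530 = 3.070
ΔCt(pH 5) = 26.310 − 21.590 = 4.720
ΔΔCt = 4.720 − 3.070 = 1.650
Fold change = 2^(−1.650) = 0.3186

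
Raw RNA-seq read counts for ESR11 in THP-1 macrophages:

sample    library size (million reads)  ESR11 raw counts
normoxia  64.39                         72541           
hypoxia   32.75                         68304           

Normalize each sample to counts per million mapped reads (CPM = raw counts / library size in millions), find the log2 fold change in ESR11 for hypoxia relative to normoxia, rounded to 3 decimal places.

CPM(normoxia) = 72541 / 64.39 = 1126.5880
CPM(hypoxia) = 68304 / 32.75 = 2085.6183
Fold change = 2085.6183 / 1126.5880 = 1.85127
log2(1.85127) = 0.8885

0.889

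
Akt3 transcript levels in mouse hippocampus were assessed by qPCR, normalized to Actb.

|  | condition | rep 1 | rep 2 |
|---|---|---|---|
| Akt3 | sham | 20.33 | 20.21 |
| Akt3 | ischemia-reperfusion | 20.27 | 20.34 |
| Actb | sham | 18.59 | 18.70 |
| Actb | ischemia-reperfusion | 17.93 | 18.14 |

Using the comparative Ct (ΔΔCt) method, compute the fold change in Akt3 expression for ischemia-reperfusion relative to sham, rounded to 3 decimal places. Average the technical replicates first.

Mean Ct: Akt3 sham 20.270; Akt3 ischemia-reperfusion 20.305; Actb sham 18.645; Actb ischemia-reperfusion 18.035
ΔCt(sham) = 20.270 − 18.645 = 1.625
ΔCt(ischemia-reperfusion) = 20.305 − 18.035 = 2.270
ΔΔCt = 2.270 − 1.625 = 0.645
Fold change = 2^(−0.645) = 0.6395

0.639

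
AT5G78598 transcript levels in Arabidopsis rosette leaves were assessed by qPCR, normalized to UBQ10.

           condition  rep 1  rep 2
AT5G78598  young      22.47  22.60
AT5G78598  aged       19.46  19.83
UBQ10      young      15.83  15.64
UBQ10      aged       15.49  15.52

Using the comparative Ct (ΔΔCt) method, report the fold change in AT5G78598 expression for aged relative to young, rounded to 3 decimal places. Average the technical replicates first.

6.320

Mean Ct: AT5G78598 young 22.535; AT5G78598 aged 19.645; UBQ10 young 15.735; UBQ10 aged 15.505
ΔCt(young) = 22.535 − 15.735 = 6.800
ΔCt(aged) = 19.645 − 15.505 = 4.140
ΔΔCt = 4.140 − 6.800 = -2.660
Fold change = 2^(−(-2.660)) = 2^2.660 = 6.3203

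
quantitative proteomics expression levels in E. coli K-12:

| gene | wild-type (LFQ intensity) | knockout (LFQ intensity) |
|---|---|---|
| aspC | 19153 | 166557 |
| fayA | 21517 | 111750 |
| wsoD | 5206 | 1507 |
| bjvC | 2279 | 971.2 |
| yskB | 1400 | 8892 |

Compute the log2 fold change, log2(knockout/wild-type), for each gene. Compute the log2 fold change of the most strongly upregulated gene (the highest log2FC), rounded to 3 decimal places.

3.120

log2(166557/19153) = 3.120  (aspC)
log2(111750/21517) = 2.377  (fayA)
log2(1507/5206) = -1.788  (wsoD)
log2(971.2/2279) = -1.231  (bjvC)
log2(8892/1400) = 2.667  (yskB)
aspC is most strongly upregulated.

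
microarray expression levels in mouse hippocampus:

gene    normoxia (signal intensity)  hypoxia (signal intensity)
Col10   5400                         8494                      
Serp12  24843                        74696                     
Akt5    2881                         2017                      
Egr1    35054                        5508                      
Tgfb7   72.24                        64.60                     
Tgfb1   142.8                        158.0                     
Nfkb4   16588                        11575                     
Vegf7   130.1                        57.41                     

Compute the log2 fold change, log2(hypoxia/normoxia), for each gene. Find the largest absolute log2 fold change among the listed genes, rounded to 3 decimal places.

log2(8494/5400) = 0.653  (Col10)
log2(74696/24843) = 1.588  (Serp12)
log2(2017/2881) = -0.514  (Akt5)
log2(5508/35054) = -2.670  (Egr1)
log2(64.60/72.24) = -0.161  (Tgfb7)
log2(158.0/142.8) = 0.146  (Tgfb1)
log2(11575/16588) = -0.519  (Nfkb4)
log2(57.41/130.1) = -1.180  (Vegf7)
The largest magnitude belongs to Egr1.

2.670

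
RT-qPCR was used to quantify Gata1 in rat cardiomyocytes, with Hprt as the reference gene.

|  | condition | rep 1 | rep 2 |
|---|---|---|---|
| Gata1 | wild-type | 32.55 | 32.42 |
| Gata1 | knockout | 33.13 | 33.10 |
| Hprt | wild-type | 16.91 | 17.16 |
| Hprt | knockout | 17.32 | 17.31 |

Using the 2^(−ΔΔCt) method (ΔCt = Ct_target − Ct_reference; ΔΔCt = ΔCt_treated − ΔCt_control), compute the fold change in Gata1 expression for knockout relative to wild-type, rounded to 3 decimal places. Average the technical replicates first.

Mean Ct: Gata1 wild-type 32.485; Gata1 knockout 33.115; Hprt wild-type 17.035; Hprt knockout 17.315
ΔCt(wild-type) = 32.485 − 17.035 = 15.450
ΔCt(knockout) = 33.115 − 17.315 = 15.800
ΔΔCt = 15.800 − 15.450 = 0.350
Fold change = 2^(−0.350) = 0.7846

0.785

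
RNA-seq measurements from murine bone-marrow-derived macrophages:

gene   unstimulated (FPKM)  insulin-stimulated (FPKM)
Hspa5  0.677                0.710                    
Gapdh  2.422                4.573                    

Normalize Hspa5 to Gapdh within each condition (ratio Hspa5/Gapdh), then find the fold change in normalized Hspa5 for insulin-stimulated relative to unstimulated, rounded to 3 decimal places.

Hspa5/Gapdh (unstimulated) = 0.677 / 2.422 = 0.27952
Hspa5/Gapdh (insulin-stimulated) = 0.710 / 4.573 = 0.15526
Fold change = 0.15526 / 0.27952 = 0.5554

0.555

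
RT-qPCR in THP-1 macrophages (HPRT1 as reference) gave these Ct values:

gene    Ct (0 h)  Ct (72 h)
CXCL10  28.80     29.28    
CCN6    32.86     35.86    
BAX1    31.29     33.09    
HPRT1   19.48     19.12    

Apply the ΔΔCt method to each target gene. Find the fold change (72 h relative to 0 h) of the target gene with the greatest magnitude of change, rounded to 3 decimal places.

0.097

CXCL10: ΔΔCt = (29.28−19.12) − (28.80−19.48) = 10.16 − 9.32 = 0.84; fold change = 2^-0.84 = 0.559
CCN6: ΔΔCt = (35.86−19.12) − (32.86−19.48) = 16.74 − 13.38 = 3.36; fold change = 2^-3.36 = 0.097
BAX1: ΔΔCt = (33.09−19.12) − (31.29−19.48) = 13.97 − 11.81 = 2.16; fold change = 2^-2.16 = 0.224
CCN6 has the largest |ΔΔCt| = 3.36.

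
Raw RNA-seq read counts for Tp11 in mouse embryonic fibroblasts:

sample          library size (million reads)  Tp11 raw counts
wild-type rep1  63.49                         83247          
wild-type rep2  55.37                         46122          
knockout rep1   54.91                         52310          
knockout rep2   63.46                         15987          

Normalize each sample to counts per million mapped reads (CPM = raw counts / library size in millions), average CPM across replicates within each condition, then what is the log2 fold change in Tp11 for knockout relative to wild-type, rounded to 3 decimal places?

-0.832

CPM(wild-type rep1) = 83247 / 63.49 = 1311.1829
CPM(wild-type rep2) = 46122 / 55.37 = 832.9781
CPM(knockout rep1) = 52310 / 54.91 = 952.6498
CPM(knockout rep2) = 15987 / 63.46 = 251.9225
mean CPM(wild-type) = 1072.0805; mean CPM(knockout) = 602.2861
Fold change = 602.2861 / 1072.0805 = 0.56179
log2(0.56179) = -0.8319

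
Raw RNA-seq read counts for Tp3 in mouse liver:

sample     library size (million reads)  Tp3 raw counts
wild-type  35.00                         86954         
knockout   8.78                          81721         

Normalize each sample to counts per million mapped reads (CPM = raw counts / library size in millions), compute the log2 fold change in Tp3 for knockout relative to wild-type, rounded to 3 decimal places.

1.906

CPM(wild-type) = 86954 / 35.00 = 2484.4000
CPM(knockout) = 81721 / 8.78 = 9307.6310
Fold change = 9307.6310 / 2484.4000 = 3.74643
log2(3.74643) = 1.9055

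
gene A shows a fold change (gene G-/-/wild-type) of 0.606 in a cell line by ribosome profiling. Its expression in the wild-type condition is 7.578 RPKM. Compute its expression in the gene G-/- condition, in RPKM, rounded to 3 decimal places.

4.592

gene G-/- expression = 7.578 × 0.606 = 4.592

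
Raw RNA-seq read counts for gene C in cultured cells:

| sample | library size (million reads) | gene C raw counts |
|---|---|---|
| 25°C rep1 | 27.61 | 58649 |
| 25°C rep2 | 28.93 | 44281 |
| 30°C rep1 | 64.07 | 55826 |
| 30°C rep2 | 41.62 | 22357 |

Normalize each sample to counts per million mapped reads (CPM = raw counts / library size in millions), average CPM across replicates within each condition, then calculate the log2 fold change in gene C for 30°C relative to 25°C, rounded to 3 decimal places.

CPM(25°C rep1) = 58649 / 27.61 = 2124.1941
CPM(25°C rep2) = 44281 / 28.93 = 1530.6256
CPM(30°C rep1) = 55826 / 64.07 = 871.3282
CPM(30°C rep2) = 22357 / 41.62 = 537.1696
mean CPM(25°C) = 1827.4099; mean CPM(30°C) = 704.2489
Fold change = 704.2489 / 1827.4099 = 0.38538
log2(0.38538) = -1.3756

-1.376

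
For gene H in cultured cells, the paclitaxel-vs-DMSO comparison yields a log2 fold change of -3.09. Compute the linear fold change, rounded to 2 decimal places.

0.12

Fold change = 2^(-3.09) = 0.117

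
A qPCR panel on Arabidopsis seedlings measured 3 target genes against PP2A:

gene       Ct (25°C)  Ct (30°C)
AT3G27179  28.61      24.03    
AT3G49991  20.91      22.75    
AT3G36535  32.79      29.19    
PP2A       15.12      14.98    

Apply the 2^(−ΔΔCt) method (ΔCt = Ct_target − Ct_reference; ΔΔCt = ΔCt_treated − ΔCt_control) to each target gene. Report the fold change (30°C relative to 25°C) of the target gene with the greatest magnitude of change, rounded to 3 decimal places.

AT3G27179: ΔΔCt = (24.03−14.98) − (28.61−15.12) = 9.05 − 13.49 = -4.44; fold change = 2^4.44 = 21.706
AT3G49991: ΔΔCt = (22.75−14.98) − (20.91−15.12) = 7.77 − 5.79 = 1.98; fold change = 2^-1.98 = 0.253
AT3G36535: ΔΔCt = (29.19−14.98) − (32.79−15.12) = 14.21 − 17.67 = -3.46; fold change = 2^3.46 = 11.004
AT3G27179 has the largest |ΔΔCt| = 4.44.

21.706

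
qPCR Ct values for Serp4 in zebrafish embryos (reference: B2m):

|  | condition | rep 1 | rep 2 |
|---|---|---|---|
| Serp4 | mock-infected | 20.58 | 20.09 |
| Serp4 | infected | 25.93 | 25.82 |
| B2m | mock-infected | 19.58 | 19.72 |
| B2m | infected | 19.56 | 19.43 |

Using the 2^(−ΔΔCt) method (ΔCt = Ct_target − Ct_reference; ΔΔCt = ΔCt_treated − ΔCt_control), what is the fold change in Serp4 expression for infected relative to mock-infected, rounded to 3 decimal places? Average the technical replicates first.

Mean Ct: Serp4 mock-infected 20.335; Serp4 infected 25.875; B2m mock-infected 19.650; B2m infected 19.495
ΔCt(mock-infected) = 20.335 − 19.650 = 0.685
ΔCt(infected) = 25.875 − 19.495 = 6.380
ΔΔCt = 6.380 − 0.685 = 5.695
Fold change = 2^(−5.695) = 0.0193

0.019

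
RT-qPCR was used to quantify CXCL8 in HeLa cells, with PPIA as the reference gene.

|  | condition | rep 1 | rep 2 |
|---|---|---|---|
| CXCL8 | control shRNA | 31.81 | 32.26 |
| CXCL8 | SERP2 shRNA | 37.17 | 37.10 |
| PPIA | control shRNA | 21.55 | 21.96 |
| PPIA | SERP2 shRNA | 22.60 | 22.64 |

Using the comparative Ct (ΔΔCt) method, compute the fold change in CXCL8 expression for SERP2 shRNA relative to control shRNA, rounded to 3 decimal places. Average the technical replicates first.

0.053

Mean Ct: CXCL8 control shRNA 32.035; CXCL8 SERP2 shRNA 37.135; PPIA control shRNA 21.755; PPIA SERP2 shRNA 22.620
ΔCt(control shRNA) = 32.035 − 21.755 = 10.280
ΔCt(SERP2 shRNA) = 37.135 − 22.620 = 14.515
ΔΔCt = 14.515 − 10.280 = 4.235
Fold change = 2^(−4.235) = 0.0531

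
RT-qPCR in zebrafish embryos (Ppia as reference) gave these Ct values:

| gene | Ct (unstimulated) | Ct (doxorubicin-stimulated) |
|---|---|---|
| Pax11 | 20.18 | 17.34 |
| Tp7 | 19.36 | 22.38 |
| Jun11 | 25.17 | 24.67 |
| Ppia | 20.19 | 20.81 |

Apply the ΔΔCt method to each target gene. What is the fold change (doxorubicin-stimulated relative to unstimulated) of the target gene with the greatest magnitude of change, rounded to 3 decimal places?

Pax11: ΔΔCt = (17.34−20.81) − (20.18−20.19) = -3.47 − (-0.01) = -3.46; fold change = 2^3.46 = 11.004
Tp7: ΔΔCt = (22.38−20.81) − (19.36−20.19) = 1.57 − (-0.83) = 2.40; fold change = 2^-2.40 = 0.189
Jun11: ΔΔCt = (24.67−20.81) − (25.17−20.19) = 3.86 − 4.98 = -1.12; fold change = 2^1.12 = 2.173
Pax11 has the largest |ΔΔCt| = 3.46.

11.004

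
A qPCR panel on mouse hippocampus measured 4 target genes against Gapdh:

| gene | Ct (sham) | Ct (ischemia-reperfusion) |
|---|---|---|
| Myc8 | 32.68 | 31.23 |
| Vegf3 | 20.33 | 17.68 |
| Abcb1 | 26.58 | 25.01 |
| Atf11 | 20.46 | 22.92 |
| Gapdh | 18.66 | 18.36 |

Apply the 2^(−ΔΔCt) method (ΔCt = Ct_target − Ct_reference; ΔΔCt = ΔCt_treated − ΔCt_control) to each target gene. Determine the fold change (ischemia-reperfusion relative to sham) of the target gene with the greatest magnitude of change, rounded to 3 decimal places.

0.148

Myc8: ΔΔCt = (31.23−18.36) − (32.68−18.66) = 12.87 − 14.02 = -1.15; fold change = 2^1.15 = 2.219
Vegf3: ΔΔCt = (17.68−18.36) − (20.33−18.66) = -0.68 − 1.67 = -2.35; fold change = 2^2.35 = 5.098
Abcb1: ΔΔCt = (25.01−18.36) − (26.58−18.66) = 6.65 − 7.92 = -1.27; fold change = 2^1.27 = 2.412
Atf11: ΔΔCt = (22.92−18.36) − (20.46−18.66) = 4.56 − 1.80 = 2.76; fold change = 2^-2.76 = 0.148
Atf11 has the largest |ΔΔCt| = 2.76.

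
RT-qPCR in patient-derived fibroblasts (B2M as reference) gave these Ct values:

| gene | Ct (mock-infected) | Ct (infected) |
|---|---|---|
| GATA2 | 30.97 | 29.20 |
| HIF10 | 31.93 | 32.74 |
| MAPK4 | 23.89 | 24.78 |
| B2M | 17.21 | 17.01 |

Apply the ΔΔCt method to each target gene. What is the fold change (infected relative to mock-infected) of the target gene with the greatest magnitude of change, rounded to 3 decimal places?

2.969

GATA2: ΔΔCt = (29.20−17.01) − (30.97−17.21) = 12.19 − 13.76 = -1.57; fold change = 2^1.57 = 2.969
HIF10: ΔΔCt = (32.74−17.01) − (31.93−17.21) = 15.73 − 14.72 = 1.01; fold change = 2^-1.01 = 0.497
MAPK4: ΔΔCt = (24.78−17.01) − (23.89−17.21) = 7.77 − 6.68 = 1.09; fold change = 2^-1.09 = 0.470
GATA2 has the largest |ΔΔCt| = 1.57.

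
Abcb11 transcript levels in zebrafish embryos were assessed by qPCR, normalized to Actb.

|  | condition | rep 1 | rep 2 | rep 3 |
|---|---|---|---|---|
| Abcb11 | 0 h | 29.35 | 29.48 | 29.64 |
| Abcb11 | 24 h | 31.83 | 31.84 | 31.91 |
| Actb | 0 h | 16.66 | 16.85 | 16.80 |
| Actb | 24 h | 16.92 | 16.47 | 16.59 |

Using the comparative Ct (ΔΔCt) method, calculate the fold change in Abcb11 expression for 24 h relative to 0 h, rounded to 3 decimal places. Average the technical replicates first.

0.179

Mean Ct: Abcb11 0 h 29.490; Abcb11 24 h 31.860; Actb 0 h 16.770; Actb 24 h 16.660
ΔCt(0 h) = 29.490 − 16.770 = 12.720
ΔCt(24 h) = 31.860 − 16.660 = 15.200
ΔΔCt = 15.200 − 12.720 = 2.480
Fold change = 2^(−2.480) = 0.1792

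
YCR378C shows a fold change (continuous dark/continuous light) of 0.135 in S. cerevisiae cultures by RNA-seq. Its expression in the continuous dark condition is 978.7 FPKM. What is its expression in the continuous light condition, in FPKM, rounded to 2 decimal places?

7249.63

continuous light expression = 978.7 / 0.135 = 7249.63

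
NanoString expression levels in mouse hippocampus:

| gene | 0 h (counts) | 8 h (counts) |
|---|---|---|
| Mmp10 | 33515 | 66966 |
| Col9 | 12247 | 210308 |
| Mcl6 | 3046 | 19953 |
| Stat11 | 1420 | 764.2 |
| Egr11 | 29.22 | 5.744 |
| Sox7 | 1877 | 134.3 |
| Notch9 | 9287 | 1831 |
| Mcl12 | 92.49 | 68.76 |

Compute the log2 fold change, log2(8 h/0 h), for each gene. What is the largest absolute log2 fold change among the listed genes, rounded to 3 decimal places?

4.102

log2(66966/33515) = 0.999  (Mmp10)
log2(210308/12247) = 4.102  (Col9)
log2(19953/3046) = 2.712  (Mcl6)
log2(764.2/1420) = -0.894  (Stat11)
log2(5.744/29.22) = -2.347  (Egr11)
log2(134.3/1877) = -3.805  (Sox7)
log2(1831/9287) = -2.343  (Notch9)
log2(68.76/92.49) = -0.428  (Mcl12)
The largest magnitude belongs to Col9.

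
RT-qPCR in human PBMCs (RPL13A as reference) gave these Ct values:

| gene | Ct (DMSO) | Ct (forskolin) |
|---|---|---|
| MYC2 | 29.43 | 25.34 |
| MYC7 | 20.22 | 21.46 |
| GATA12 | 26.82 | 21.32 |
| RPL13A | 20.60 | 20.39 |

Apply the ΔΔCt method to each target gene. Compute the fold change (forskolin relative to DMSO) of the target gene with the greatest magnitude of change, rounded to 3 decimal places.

MYC2: ΔΔCt = (25.34−20.39) − (29.43−20.60) = 4.95 − 8.83 = -3.88; fold change = 2^3.88 = 14.723
MYC7: ΔΔCt = (21.46−20.39) − (20.22−20.60) = 1.07 − (-0.38) = 1.45; fold change = 2^-1.45 = 0.366
GATA12: ΔΔCt = (21.32−20.39) − (26.82−20.60) = 0.93 − 6.22 = -5.29; fold change = 2^5.29 = 39.124
GATA12 has the largest |ΔΔCt| = 5.29.

39.124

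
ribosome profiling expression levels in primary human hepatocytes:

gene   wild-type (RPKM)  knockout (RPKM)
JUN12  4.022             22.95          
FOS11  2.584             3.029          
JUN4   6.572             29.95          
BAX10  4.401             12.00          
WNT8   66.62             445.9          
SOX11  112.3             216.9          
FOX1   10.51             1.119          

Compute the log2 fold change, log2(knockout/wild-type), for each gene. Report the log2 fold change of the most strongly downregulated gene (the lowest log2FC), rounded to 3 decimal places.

log2(22.95/4.022) = 2.513  (JUN12)
log2(3.029/2.584) = 0.229  (FOS11)
log2(29.95/6.572) = 2.188  (JUN4)
log2(12.00/4.401) = 1.447  (BAX10)
log2(445.9/66.62) = 2.743  (WNT8)
log2(216.9/112.3) = 0.950  (SOX11)
log2(1.119/10.51) = -3.231  (FOX1)
FOX1 is most strongly downregulated.

-3.231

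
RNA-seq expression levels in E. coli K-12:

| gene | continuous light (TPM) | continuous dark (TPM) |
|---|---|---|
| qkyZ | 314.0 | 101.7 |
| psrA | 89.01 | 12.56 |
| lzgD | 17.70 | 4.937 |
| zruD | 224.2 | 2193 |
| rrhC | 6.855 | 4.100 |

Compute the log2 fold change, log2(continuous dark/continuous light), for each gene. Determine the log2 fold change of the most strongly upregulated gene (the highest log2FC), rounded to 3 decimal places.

3.290

log2(101.7/314.0) = -1.626  (qkyZ)
log2(12.56/89.01) = -2.825  (psrA)
log2(4.937/17.70) = -1.842  (lzgD)
log2(2193/224.2) = 3.290  (zruD)
log2(4.100/6.855) = -0.742  (rrhC)
zruD is most strongly upregulated.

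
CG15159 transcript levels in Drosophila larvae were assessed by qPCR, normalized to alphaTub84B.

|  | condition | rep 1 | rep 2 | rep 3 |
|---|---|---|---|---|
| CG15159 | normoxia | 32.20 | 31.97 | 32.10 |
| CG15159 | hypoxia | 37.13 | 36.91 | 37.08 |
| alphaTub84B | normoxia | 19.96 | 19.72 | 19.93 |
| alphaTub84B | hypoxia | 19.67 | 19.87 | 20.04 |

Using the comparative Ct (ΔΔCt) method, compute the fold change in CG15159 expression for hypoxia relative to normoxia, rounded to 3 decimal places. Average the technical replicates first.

Mean Ct: CG15159 normoxia 32.090; CG15159 hypoxia 37.040; alphaTub84B normoxia 19.870; alphaTub84B hypoxia 19.860
ΔCt(normoxia) = 32.090 − 19.870 = 12.220
ΔCt(hypoxia) = 37.040 − 19.860 = 17.180
ΔΔCt = 17.180 − 12.220 = 4.960
Fold change = 2^(−4.960) = 0.0321

0.032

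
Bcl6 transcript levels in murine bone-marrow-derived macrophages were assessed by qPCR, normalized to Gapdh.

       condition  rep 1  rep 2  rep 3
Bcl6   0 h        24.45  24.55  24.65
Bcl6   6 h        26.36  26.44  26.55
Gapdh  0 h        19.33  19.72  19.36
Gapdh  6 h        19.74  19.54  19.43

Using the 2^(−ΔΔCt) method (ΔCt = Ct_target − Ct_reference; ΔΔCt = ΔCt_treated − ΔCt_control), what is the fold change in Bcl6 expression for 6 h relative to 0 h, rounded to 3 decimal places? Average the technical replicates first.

0.287

Mean Ct: Bcl6 0 h 24.550; Bcl6 6 h 26.450; Gapdh 0 h 19.470; Gapdh 6 h 19.570
ΔCt(0 h) = 24.550 − 19.470 = 5.080
ΔCt(6 h) = 26.450 − 19.570 = 6.880
ΔΔCt = 6.880 − 5.080 = 1.800
Fold change = 2^(−1.800) = 0.2872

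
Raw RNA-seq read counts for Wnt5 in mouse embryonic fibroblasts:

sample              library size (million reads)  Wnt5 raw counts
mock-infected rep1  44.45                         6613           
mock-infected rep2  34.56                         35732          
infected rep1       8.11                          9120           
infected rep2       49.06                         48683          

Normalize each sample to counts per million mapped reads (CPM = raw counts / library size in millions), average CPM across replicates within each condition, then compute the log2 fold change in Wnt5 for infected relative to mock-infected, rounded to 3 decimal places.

0.840

CPM(mock-infected rep1) = 6613 / 44.45 = 148.7739
CPM(mock-infected rep2) = 35732 / 34.56 = 1033.9120
CPM(infected rep1) = 9120 / 8.11 = 1124.5376
CPM(infected rep2) = 48683 / 49.06 = 992.3155
mean CPM(mock-infected) = 591.3430; mean CPM(infected) = 1058.4266
Fold change = 1058.4266 / 591.3430 = 1.78987
log2(1.78987) = 0.8399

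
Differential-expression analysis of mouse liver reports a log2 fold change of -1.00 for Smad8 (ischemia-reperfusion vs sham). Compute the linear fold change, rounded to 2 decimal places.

Fold change = 2^(-1.00) = 0.500

0.50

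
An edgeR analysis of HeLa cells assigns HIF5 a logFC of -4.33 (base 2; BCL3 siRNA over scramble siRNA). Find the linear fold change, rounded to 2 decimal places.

0.05

Fold change = 2^(-4.33) = 0.050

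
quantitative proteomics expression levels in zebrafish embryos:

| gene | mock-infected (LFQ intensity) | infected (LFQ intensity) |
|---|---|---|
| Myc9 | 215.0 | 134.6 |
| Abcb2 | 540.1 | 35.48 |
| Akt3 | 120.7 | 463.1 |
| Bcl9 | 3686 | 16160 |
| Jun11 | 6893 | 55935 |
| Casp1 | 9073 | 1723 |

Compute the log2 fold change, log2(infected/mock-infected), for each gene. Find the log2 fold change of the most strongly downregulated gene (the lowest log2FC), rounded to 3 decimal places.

-3.928

log2(134.6/215.0) = -0.676  (Myc9)
log2(35.48/540.1) = -3.928  (Abcb2)
log2(463.1/120.7) = 1.940  (Akt3)
log2(16160/3686) = 2.132  (Bcl9)
log2(55935/6893) = 3.021  (Jun11)
log2(1723/9073) = -2.397  (Casp1)
Abcb2 is most strongly downregulated.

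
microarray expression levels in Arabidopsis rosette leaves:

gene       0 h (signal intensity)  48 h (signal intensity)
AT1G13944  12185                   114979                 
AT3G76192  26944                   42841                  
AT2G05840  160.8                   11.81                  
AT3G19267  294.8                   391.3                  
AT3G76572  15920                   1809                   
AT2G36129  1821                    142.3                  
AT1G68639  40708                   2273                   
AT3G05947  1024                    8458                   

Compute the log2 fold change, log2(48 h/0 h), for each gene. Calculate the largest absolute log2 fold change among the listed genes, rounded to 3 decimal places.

log2(114979/12185) = 3.238  (AT1G13944)
log2(42841/26944) = 0.669  (AT3G76192)
log2(11.81/160.8) = -3.767  (AT2G05840)
log2(391.3/294.8) = 0.409  (AT3G19267)
log2(1809/15920) = -3.138  (AT3G76572)
log2(142.3/1821) = -3.678  (AT2G36129)
log2(2273/40708) = -4.163  (AT1G68639)
log2(8458/1024) = 3.046  (AT3G05947)
The largest magnitude belongs to AT1G68639.

4.163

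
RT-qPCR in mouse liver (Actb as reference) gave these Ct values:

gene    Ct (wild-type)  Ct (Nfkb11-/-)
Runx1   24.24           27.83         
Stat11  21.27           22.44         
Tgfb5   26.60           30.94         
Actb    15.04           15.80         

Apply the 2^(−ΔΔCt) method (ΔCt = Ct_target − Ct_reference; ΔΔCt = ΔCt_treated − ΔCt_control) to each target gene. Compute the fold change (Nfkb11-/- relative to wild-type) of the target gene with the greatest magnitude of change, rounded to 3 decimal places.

0.084

Runx1: ΔΔCt = (27.83−15.80) − (24.24−15.04) = 12.03 − 9.20 = 2.83; fold change = 2^-2.83 = 0.141
Stat11: ΔΔCt = (22.44−15.80) − (21.27−15.04) = 6.64 − 6.23 = 0.41; fold change = 2^-0.41 = 0.753
Tgfb5: ΔΔCt = (30.94−15.80) − (26.60−15.04) = 15.14 − 11.56 = 3.58; fold change = 2^-3.58 = 0.084
Tgfb5 has the largest |ΔΔCt| = 3.58.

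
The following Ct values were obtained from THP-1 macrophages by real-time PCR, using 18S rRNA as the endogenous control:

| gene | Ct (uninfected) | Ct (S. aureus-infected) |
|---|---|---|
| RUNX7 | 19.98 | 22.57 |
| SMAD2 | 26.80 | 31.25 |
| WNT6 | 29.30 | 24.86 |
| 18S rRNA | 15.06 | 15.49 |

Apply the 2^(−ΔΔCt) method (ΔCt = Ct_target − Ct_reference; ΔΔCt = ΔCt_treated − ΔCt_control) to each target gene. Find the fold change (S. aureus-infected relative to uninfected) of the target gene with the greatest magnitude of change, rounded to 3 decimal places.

29.243

RUNX7: ΔΔCt = (22.57−15.49) − (19.98−15.06) = 7.08 − 4.92 = 2.16; fold change = 2^-2.16 = 0.224
SMAD2: ΔΔCt = (31.25−15.49) − (26.80−15.06) = 15.76 − 11.74 = 4.02; fold change = 2^-4.02 = 0.062
WNT6: ΔΔCt = (24.86−15.49) − (29.30−15.06) = 9.37 − 14.24 = -4.87; fold change = 2^4.87 = 29.243
WNT6 has the largest |ΔΔCt| = 4.87.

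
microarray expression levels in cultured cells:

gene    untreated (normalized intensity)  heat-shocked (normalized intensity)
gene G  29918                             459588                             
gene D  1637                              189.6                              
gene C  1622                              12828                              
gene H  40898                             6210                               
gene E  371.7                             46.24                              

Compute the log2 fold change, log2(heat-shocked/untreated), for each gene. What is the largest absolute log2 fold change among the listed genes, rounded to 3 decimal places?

3.941

log2(459588/29918) = 3.941  (gene G)
log2(189.6/1637) = -3.110  (gene D)
log2(12828/1622) = 2.983  (gene C)
log2(6210/40898) = -2.719  (gene H)
log2(46.24/371.7) = -3.007  (gene E)
The largest magnitude belongs to gene G.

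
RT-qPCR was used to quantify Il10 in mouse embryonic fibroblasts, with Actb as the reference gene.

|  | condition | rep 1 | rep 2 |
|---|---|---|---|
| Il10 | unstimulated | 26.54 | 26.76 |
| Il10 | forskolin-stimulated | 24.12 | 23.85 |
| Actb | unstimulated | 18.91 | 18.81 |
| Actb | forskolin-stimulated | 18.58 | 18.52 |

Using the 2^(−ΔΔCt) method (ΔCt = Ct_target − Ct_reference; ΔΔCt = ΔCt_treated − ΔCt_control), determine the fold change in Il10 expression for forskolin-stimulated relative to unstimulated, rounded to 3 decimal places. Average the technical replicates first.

Mean Ct: Il10 unstimulated 26.650; Il10 forskolin-stimulated 23.985; Actb unstimulated 18.860; Actb forskolin-stimulated 18.550
ΔCt(unstimulated) = 26.650 − 18.860 = 7.790
ΔCt(forskolin-stimulated) = 23.985 − 18.550 = 5.435
ΔΔCt = 5.435 − 7.790 = -2.355
Fold change = 2^(−(-2.355)) = 2^2.355 = 5.1159

5.116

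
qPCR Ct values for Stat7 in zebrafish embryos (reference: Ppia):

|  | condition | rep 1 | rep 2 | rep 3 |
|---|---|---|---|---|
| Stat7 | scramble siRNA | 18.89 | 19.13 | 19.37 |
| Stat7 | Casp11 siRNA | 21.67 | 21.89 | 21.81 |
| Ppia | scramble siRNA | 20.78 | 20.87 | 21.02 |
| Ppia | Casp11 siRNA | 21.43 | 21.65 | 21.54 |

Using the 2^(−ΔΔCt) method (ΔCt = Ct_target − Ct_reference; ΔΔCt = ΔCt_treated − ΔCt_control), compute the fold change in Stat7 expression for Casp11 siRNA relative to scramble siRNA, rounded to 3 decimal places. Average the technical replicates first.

Mean Ct: Stat7 scramble siRNA 19.130; Stat7 Casp11 siRNA 21.790; Ppia scramble siRNA 20.890; Ppia Casp11 siRNA 21.540
ΔCt(scramble siRNA) = 19.130 − 20.890 = -1.760
ΔCt(Casp11 siRNA) = 21.790 − 21.540 = 0.250
ΔΔCt = 0.250 − (-1.760) = 2.010
Fold change = 2^(−2.010) = 0.2483

0.248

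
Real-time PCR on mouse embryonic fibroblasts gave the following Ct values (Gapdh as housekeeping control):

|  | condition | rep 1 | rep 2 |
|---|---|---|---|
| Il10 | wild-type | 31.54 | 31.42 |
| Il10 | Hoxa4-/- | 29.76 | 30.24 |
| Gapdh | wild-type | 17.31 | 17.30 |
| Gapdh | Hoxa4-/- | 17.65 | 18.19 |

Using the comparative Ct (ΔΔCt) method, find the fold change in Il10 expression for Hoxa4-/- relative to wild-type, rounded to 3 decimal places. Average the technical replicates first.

Mean Ct: Il10 wild-type 31.480; Il10 Hoxa4-/- 30.000; Gapdh wild-type 17.305; Gapdh Hoxa4-/- 17.920
ΔCt(wild-type) = 31.480 − 17.305 = 14.175
ΔCt(Hoxa4-/-) = 30.000 − 17.920 = 12.080
ΔΔCt = 12.080 − 14.175 = -2.095
Fold change = 2^(−(-2.095)) = 2^2.095 = 4.2723

4.272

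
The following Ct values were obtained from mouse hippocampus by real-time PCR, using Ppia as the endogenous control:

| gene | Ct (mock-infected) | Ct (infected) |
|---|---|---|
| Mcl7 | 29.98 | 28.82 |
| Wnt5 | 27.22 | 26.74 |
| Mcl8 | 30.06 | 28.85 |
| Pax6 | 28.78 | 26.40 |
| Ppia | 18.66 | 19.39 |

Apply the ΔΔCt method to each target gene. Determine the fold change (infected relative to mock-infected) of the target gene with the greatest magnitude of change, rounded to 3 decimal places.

8.634

Mcl7: ΔΔCt = (28.82−19.39) − (29.98−18.66) = 9.43 − 11.32 = -1.89; fold change = 2^1.89 = 3.706
Wnt5: ΔΔCt = (26.74−19.39) − (27.22−18.66) = 7.35 − 8.56 = -1.21; fold change = 2^1.21 = 2.313
Mcl8: ΔΔCt = (28.85−19.39) − (30.06−18.66) = 9.46 − 11.40 = -1.94; fold change = 2^1.94 = 3.837
Pax6: ΔΔCt = (26.40−19.39) − (28.78−18.66) = 7.01 − 10.12 = -3.11; fold change = 2^3.11 = 8.634
Pax6 has the largest |ΔΔCt| = 3.11.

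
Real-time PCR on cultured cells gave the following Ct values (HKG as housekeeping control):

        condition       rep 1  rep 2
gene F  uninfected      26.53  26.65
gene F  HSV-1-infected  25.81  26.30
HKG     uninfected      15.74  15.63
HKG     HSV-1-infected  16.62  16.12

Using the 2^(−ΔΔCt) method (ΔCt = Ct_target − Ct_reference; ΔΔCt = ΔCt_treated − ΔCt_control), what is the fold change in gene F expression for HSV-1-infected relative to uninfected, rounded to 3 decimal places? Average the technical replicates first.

2.329

Mean Ct: gene F uninfected 26.590; gene F HSV-1-infected 26.055; HKG uninfected 15.685; HKG HSV-1-infected 16.370
ΔCt(uninfected) = 26.590 − 15.685 = 10.905
ΔCt(HSV-1-infected) = 26.055 − 16.370 = 9.685
ΔΔCt = 9.685 − 10.905 = -1.220
Fold change = 2^(−(-1.220)) = 2^1.220 = 2.3295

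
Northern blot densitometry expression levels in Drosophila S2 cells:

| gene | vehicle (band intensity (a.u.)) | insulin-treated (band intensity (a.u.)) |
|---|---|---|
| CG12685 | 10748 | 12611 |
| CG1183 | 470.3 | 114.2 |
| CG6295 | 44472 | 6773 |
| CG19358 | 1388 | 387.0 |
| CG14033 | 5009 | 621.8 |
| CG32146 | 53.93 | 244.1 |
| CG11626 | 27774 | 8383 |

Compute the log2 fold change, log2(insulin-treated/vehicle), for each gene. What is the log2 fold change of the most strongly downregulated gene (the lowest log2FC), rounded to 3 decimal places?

log2(12611/10748) = 0.231  (CG12685)
log2(114.2/470.3) = -2.042  (CG1183)
log2(6773/44472) = -2.715  (CG6295)
log2(387.0/1388) = -1.843  (CG19358)
log2(621.8/5009) = -3.010  (CG14033)
log2(244.1/53.93) = 2.178  (CG32146)
log2(8383/27774) = -1.728  (CG11626)
CG14033 is most strongly downregulated.

-3.010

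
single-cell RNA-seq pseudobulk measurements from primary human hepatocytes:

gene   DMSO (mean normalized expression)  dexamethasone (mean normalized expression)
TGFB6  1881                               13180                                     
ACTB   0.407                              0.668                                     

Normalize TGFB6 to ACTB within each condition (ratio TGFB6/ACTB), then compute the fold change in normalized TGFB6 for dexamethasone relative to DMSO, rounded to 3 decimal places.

4.269

TGFB6/ACTB (DMSO) = 1881 / 0.407 = 4621.6
TGFB6/ACTB (dexamethasone) = 13180 / 0.668 = 19731
Fold change = 19731 / 4621.6 = 4.2692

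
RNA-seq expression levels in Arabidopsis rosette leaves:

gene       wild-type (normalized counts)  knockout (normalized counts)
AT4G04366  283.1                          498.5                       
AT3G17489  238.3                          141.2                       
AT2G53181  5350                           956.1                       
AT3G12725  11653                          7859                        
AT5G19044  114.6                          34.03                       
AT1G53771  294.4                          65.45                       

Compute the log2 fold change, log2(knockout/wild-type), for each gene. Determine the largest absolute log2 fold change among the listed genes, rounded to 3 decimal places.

log2(498.5/283.1) = 0.816  (AT4G04366)
log2(141.2/238.3) = -0.755  (AT3G17489)
log2(956.1/5350) = -2.484  (AT2G53181)
log2(7859/11653) = -0.568  (AT3G12725)
log2(34.03/114.6) = -1.752  (AT5G19044)
log2(65.45/294.4) = -2.169  (AT1G53771)
The largest magnitude belongs to AT2G53181.

2.484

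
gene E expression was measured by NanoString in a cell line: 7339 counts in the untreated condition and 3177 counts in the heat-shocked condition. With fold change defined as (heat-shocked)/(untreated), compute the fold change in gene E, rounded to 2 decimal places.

0.43

Fold change = 3177 / 7339 = 0.433
gene E is downregulated.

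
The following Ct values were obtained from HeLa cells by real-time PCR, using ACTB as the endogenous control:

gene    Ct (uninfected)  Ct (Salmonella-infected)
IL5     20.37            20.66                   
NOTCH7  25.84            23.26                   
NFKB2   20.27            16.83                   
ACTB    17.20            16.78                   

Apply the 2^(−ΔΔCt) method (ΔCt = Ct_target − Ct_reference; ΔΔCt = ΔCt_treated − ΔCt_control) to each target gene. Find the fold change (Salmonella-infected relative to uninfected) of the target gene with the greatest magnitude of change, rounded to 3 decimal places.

IL5: ΔΔCt = (20.66−16.78) − (20.37−17.20) = 3.88 − 3.17 = 0.71; fold change = 2^-0.71 = 0.611
NOTCH7: ΔΔCt = (23.26−16.78) − (25.84−17.20) = 6.48 − 8.64 = -2.16; fold change = 2^2.16 = 4.469
NFKB2: ΔΔCt = (16.83−16.78) − (20.27−17.20) = 0.05 − 3.07 = -3.02; fold change = 2^3.02 = 8.112
NFKB2 has the largest |ΔΔCt| = 3.02.

8.112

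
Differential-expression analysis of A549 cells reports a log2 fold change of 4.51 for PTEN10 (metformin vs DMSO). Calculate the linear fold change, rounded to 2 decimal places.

Fold change = 2^(4.51) = 22.785

22.78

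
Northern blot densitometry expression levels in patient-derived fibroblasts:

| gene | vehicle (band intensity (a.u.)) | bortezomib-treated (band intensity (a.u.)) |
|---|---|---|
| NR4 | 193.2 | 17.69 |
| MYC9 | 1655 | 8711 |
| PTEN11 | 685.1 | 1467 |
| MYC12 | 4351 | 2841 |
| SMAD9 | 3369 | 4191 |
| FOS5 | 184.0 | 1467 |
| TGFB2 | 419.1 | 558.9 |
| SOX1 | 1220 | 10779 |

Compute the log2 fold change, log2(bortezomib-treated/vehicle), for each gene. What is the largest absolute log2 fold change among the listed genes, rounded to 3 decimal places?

log2(17.69/193.2) = -3.449  (NR4)
log2(8711/1655) = 2.396  (MYC9)
log2(1467/685.1) = 1.098  (PTEN11)
log2(2841/4351) = -0.615  (MYC12)
log2(4191/3369) = 0.315  (SMAD9)
log2(1467/184.0) = 2.995  (FOS5)
log2(558.9/419.1) = 0.415  (TGFB2)
log2(10779/1220) = 3.143  (SOX1)
The largest magnitude belongs to NR4.

3.449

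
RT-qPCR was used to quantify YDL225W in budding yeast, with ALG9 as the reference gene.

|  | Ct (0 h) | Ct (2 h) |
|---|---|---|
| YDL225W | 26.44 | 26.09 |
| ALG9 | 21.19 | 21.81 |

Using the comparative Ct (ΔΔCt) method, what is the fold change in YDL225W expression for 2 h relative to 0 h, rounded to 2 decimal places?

ΔCt(0 h) = 26.440 − 21.190 = 5.250
ΔCt(2 h) = 26.090 − 21.810 = 4.280
ΔΔCt = 4.280 − 5.250 = -0.970
Fold change = 2^(−(-0.970)) = 2^0.970 = 1.959

1.96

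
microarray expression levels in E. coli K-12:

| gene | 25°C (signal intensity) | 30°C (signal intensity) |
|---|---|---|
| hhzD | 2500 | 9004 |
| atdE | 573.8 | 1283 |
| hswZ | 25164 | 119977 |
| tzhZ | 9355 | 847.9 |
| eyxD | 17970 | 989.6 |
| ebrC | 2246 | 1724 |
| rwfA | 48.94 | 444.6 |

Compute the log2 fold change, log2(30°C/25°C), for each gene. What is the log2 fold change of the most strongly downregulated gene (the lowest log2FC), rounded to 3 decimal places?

-4.183

log2(9004/2500) = 1.849  (hhzD)
log2(1283/573.8) = 1.161  (atdE)
log2(119977/25164) = 2.253  (hswZ)
log2(847.9/9355) = -3.464  (tzhZ)
log2(989.6/17970) = -4.183  (eyxD)
log2(1724/2246) = -0.382  (ebrC)
log2(444.6/48.94) = 3.183  (rwfA)
eyxD is most strongly downregulated.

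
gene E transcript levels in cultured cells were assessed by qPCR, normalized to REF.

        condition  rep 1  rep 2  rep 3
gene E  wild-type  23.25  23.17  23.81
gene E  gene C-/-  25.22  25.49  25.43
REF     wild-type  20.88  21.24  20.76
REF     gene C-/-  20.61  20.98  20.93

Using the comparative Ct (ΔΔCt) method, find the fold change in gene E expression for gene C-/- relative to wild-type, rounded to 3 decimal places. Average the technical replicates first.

Mean Ct: gene E wild-type 23.410; gene E gene C-/- 25.380; REF wild-type 20.960; REF gene C-/- 20.840
ΔCt(wild-type) = 23.410 − 20.960 = 2.450
ΔCt(gene C-/-) = 25.380 − 20.840 = 4.540
ΔΔCt = 4.540 − 2.450 = 2.090
Fold change = 2^(−2.090) = 0.2349

0.235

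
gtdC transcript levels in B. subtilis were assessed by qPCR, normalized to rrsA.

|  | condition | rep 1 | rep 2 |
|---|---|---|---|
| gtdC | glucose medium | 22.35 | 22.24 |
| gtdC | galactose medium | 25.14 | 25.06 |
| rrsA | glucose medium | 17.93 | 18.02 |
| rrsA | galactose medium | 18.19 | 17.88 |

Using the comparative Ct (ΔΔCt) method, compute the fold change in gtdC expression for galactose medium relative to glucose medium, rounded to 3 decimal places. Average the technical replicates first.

0.149

Mean Ct: gtdC glucose medium 22.295; gtdC galactose medium 25.100; rrsA glucose medium 17.975; rrsA galactose medium 18.035
ΔCt(glucose medium) = 22.295 − 17.975 = 4.320
ΔCt(galactose medium) = 25.100 − 18.035 = 7.065
ΔΔCt = 7.065 − 4.320 = 2.745
Fold change = 2^(−2.745) = 0.1492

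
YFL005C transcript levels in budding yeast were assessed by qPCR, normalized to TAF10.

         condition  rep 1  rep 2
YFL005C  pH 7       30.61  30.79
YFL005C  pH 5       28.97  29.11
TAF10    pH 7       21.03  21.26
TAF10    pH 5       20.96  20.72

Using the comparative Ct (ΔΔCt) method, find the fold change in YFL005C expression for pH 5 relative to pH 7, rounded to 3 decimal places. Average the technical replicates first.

Mean Ct: YFL005C pH 7 30.700; YFL005C pH 5 29.040; TAF10 pH 7 21.145; TAF10 pH 5 20.840
ΔCt(pH 7) = 30.700 − 21.145 = 9.555
ΔCt(pH 5) = 29.040 − 20.840 = 8.200
ΔΔCt = 8.200 − 9.555 = -1.355
Fold change = 2^(−(-1.355)) = 2^1.355 = 2.5580

2.558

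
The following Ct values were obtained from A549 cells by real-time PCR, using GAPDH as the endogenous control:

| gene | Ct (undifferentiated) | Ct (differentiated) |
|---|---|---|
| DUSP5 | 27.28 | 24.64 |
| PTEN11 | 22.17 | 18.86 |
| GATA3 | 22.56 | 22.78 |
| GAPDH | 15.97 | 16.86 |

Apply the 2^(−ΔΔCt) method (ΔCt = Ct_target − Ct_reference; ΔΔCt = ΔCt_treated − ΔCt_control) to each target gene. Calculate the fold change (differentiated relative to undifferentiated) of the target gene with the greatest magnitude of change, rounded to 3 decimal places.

DUSP5: ΔΔCt = (24.64−16.86) − (27.28−15.97) = 7.78 − 11.31 = -3.53; fold change = 2^3.53 = 11.551
PTEN11: ΔΔCt = (18.86−16.86) − (22.17−15.97) = 2.00 − 6.20 = -4.20; fold change = 2^4.20 = 18.379
GATA3: ΔΔCt = (22.78−16.86) − (22.56−15.97) = 5.92 − 6.59 = -0.67; fold change = 2^0.67 = 1.591
PTEN11 has the largest |ΔΔCt| = 4.20.

18.379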